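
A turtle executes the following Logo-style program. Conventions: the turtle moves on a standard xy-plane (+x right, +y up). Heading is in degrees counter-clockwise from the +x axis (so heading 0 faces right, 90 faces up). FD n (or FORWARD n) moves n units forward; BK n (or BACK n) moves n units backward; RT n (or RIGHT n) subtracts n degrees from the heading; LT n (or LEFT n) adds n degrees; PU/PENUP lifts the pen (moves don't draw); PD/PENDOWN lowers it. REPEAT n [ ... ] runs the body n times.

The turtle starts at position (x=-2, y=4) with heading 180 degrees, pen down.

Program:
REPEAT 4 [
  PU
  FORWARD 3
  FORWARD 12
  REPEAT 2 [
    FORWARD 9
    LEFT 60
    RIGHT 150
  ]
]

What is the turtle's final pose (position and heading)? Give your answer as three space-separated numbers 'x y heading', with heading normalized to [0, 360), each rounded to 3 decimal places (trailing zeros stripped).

Answer: -2 4 180

Derivation:
Executing turtle program step by step:
Start: pos=(-2,4), heading=180, pen down
REPEAT 4 [
  -- iteration 1/4 --
  PU: pen up
  FD 3: (-2,4) -> (-5,4) [heading=180, move]
  FD 12: (-5,4) -> (-17,4) [heading=180, move]
  REPEAT 2 [
    -- iteration 1/2 --
    FD 9: (-17,4) -> (-26,4) [heading=180, move]
    LT 60: heading 180 -> 240
    RT 150: heading 240 -> 90
    -- iteration 2/2 --
    FD 9: (-26,4) -> (-26,13) [heading=90, move]
    LT 60: heading 90 -> 150
    RT 150: heading 150 -> 0
  ]
  -- iteration 2/4 --
  PU: pen up
  FD 3: (-26,13) -> (-23,13) [heading=0, move]
  FD 12: (-23,13) -> (-11,13) [heading=0, move]
  REPEAT 2 [
    -- iteration 1/2 --
    FD 9: (-11,13) -> (-2,13) [heading=0, move]
    LT 60: heading 0 -> 60
    RT 150: heading 60 -> 270
    -- iteration 2/2 --
    FD 9: (-2,13) -> (-2,4) [heading=270, move]
    LT 60: heading 270 -> 330
    RT 150: heading 330 -> 180
  ]
  -- iteration 3/4 --
  PU: pen up
  FD 3: (-2,4) -> (-5,4) [heading=180, move]
  FD 12: (-5,4) -> (-17,4) [heading=180, move]
  REPEAT 2 [
    -- iteration 1/2 --
    FD 9: (-17,4) -> (-26,4) [heading=180, move]
    LT 60: heading 180 -> 240
    RT 150: heading 240 -> 90
    -- iteration 2/2 --
    FD 9: (-26,4) -> (-26,13) [heading=90, move]
    LT 60: heading 90 -> 150
    RT 150: heading 150 -> 0
  ]
  -- iteration 4/4 --
  PU: pen up
  FD 3: (-26,13) -> (-23,13) [heading=0, move]
  FD 12: (-23,13) -> (-11,13) [heading=0, move]
  REPEAT 2 [
    -- iteration 1/2 --
    FD 9: (-11,13) -> (-2,13) [heading=0, move]
    LT 60: heading 0 -> 60
    RT 150: heading 60 -> 270
    -- iteration 2/2 --
    FD 9: (-2,13) -> (-2,4) [heading=270, move]
    LT 60: heading 270 -> 330
    RT 150: heading 330 -> 180
  ]
]
Final: pos=(-2,4), heading=180, 0 segment(s) drawn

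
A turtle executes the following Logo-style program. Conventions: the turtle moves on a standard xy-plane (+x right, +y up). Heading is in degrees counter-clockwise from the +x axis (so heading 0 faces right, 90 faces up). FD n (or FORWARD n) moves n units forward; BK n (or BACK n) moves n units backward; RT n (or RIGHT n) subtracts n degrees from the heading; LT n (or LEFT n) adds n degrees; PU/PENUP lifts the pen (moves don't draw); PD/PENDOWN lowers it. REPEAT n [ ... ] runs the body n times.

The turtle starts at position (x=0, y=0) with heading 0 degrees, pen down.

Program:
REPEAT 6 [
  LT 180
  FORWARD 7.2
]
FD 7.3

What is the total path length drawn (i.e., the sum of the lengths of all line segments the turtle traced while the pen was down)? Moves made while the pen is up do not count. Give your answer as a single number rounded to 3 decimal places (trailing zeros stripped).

Executing turtle program step by step:
Start: pos=(0,0), heading=0, pen down
REPEAT 6 [
  -- iteration 1/6 --
  LT 180: heading 0 -> 180
  FD 7.2: (0,0) -> (-7.2,0) [heading=180, draw]
  -- iteration 2/6 --
  LT 180: heading 180 -> 0
  FD 7.2: (-7.2,0) -> (0,0) [heading=0, draw]
  -- iteration 3/6 --
  LT 180: heading 0 -> 180
  FD 7.2: (0,0) -> (-7.2,0) [heading=180, draw]
  -- iteration 4/6 --
  LT 180: heading 180 -> 0
  FD 7.2: (-7.2,0) -> (0,0) [heading=0, draw]
  -- iteration 5/6 --
  LT 180: heading 0 -> 180
  FD 7.2: (0,0) -> (-7.2,0) [heading=180, draw]
  -- iteration 6/6 --
  LT 180: heading 180 -> 0
  FD 7.2: (-7.2,0) -> (0,0) [heading=0, draw]
]
FD 7.3: (0,0) -> (7.3,0) [heading=0, draw]
Final: pos=(7.3,0), heading=0, 7 segment(s) drawn

Segment lengths:
  seg 1: (0,0) -> (-7.2,0), length = 7.2
  seg 2: (-7.2,0) -> (0,0), length = 7.2
  seg 3: (0,0) -> (-7.2,0), length = 7.2
  seg 4: (-7.2,0) -> (0,0), length = 7.2
  seg 5: (0,0) -> (-7.2,0), length = 7.2
  seg 6: (-7.2,0) -> (0,0), length = 7.2
  seg 7: (0,0) -> (7.3,0), length = 7.3
Total = 50.5

Answer: 50.5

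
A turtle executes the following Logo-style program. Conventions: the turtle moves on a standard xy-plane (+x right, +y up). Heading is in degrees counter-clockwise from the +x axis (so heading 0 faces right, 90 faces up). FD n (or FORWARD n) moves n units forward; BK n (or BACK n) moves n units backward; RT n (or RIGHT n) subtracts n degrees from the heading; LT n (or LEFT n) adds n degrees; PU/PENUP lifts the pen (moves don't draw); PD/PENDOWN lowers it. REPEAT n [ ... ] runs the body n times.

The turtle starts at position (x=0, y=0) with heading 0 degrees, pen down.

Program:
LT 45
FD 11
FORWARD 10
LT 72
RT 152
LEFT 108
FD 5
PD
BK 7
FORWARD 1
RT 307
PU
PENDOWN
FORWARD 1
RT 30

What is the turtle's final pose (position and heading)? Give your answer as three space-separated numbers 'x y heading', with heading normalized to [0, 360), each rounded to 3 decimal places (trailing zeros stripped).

Executing turtle program step by step:
Start: pos=(0,0), heading=0, pen down
LT 45: heading 0 -> 45
FD 11: (0,0) -> (7.778,7.778) [heading=45, draw]
FD 10: (7.778,7.778) -> (14.849,14.849) [heading=45, draw]
LT 72: heading 45 -> 117
RT 152: heading 117 -> 325
LT 108: heading 325 -> 73
FD 5: (14.849,14.849) -> (16.311,19.631) [heading=73, draw]
PD: pen down
BK 7: (16.311,19.631) -> (14.264,12.937) [heading=73, draw]
FD 1: (14.264,12.937) -> (14.557,13.893) [heading=73, draw]
RT 307: heading 73 -> 126
PU: pen up
PD: pen down
FD 1: (14.557,13.893) -> (13.969,14.702) [heading=126, draw]
RT 30: heading 126 -> 96
Final: pos=(13.969,14.702), heading=96, 6 segment(s) drawn

Answer: 13.969 14.702 96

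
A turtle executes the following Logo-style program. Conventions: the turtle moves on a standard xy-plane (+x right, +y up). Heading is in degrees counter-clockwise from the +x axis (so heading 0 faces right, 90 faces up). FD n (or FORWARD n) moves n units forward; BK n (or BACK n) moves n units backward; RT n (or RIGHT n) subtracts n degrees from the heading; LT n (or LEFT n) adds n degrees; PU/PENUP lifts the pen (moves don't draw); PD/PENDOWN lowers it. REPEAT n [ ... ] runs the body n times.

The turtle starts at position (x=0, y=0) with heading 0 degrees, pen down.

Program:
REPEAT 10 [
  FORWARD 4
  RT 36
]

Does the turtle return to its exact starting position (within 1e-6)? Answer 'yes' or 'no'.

Answer: yes

Derivation:
Executing turtle program step by step:
Start: pos=(0,0), heading=0, pen down
REPEAT 10 [
  -- iteration 1/10 --
  FD 4: (0,0) -> (4,0) [heading=0, draw]
  RT 36: heading 0 -> 324
  -- iteration 2/10 --
  FD 4: (4,0) -> (7.236,-2.351) [heading=324, draw]
  RT 36: heading 324 -> 288
  -- iteration 3/10 --
  FD 4: (7.236,-2.351) -> (8.472,-6.155) [heading=288, draw]
  RT 36: heading 288 -> 252
  -- iteration 4/10 --
  FD 4: (8.472,-6.155) -> (7.236,-9.96) [heading=252, draw]
  RT 36: heading 252 -> 216
  -- iteration 5/10 --
  FD 4: (7.236,-9.96) -> (4,-12.311) [heading=216, draw]
  RT 36: heading 216 -> 180
  -- iteration 6/10 --
  FD 4: (4,-12.311) -> (0,-12.311) [heading=180, draw]
  RT 36: heading 180 -> 144
  -- iteration 7/10 --
  FD 4: (0,-12.311) -> (-3.236,-9.96) [heading=144, draw]
  RT 36: heading 144 -> 108
  -- iteration 8/10 --
  FD 4: (-3.236,-9.96) -> (-4.472,-6.155) [heading=108, draw]
  RT 36: heading 108 -> 72
  -- iteration 9/10 --
  FD 4: (-4.472,-6.155) -> (-3.236,-2.351) [heading=72, draw]
  RT 36: heading 72 -> 36
  -- iteration 10/10 --
  FD 4: (-3.236,-2.351) -> (0,0) [heading=36, draw]
  RT 36: heading 36 -> 0
]
Final: pos=(0,0), heading=0, 10 segment(s) drawn

Start position: (0, 0)
Final position: (0, 0)
Distance = 0; < 1e-6 -> CLOSED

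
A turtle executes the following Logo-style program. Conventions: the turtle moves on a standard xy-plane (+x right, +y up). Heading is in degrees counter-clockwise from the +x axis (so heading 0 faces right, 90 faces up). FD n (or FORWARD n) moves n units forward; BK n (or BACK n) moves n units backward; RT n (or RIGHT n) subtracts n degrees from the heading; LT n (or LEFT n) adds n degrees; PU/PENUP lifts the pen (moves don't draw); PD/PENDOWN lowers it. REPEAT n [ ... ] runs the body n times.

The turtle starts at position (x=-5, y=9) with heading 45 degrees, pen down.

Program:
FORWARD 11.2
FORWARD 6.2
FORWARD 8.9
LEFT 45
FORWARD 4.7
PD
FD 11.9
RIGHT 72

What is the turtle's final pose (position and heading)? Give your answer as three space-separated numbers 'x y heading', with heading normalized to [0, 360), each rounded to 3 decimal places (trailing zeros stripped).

Executing turtle program step by step:
Start: pos=(-5,9), heading=45, pen down
FD 11.2: (-5,9) -> (2.92,16.92) [heading=45, draw]
FD 6.2: (2.92,16.92) -> (7.304,21.304) [heading=45, draw]
FD 8.9: (7.304,21.304) -> (13.597,27.597) [heading=45, draw]
LT 45: heading 45 -> 90
FD 4.7: (13.597,27.597) -> (13.597,32.297) [heading=90, draw]
PD: pen down
FD 11.9: (13.597,32.297) -> (13.597,44.197) [heading=90, draw]
RT 72: heading 90 -> 18
Final: pos=(13.597,44.197), heading=18, 5 segment(s) drawn

Answer: 13.597 44.197 18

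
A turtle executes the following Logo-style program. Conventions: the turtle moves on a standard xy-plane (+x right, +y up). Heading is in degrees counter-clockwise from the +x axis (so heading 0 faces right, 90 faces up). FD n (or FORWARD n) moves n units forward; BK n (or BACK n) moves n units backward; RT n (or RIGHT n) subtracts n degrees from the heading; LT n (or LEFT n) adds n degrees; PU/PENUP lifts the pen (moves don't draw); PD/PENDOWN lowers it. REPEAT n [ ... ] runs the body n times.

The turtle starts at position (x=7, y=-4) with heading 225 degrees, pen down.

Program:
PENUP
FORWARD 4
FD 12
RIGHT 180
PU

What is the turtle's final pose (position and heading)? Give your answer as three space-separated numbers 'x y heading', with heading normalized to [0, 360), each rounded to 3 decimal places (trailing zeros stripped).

Executing turtle program step by step:
Start: pos=(7,-4), heading=225, pen down
PU: pen up
FD 4: (7,-4) -> (4.172,-6.828) [heading=225, move]
FD 12: (4.172,-6.828) -> (-4.314,-15.314) [heading=225, move]
RT 180: heading 225 -> 45
PU: pen up
Final: pos=(-4.314,-15.314), heading=45, 0 segment(s) drawn

Answer: -4.314 -15.314 45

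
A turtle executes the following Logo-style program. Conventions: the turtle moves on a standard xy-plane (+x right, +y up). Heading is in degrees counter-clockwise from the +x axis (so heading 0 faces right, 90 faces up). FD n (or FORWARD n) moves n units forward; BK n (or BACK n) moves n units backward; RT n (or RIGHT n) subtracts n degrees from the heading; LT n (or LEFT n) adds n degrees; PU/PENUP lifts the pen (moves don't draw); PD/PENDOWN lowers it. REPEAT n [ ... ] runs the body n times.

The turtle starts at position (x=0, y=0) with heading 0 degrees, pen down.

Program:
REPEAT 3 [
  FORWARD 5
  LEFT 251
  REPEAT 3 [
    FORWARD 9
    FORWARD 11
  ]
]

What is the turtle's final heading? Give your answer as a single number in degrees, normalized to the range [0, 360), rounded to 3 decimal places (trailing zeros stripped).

Executing turtle program step by step:
Start: pos=(0,0), heading=0, pen down
REPEAT 3 [
  -- iteration 1/3 --
  FD 5: (0,0) -> (5,0) [heading=0, draw]
  LT 251: heading 0 -> 251
  REPEAT 3 [
    -- iteration 1/3 --
    FD 9: (5,0) -> (2.07,-8.51) [heading=251, draw]
    FD 11: (2.07,-8.51) -> (-1.511,-18.91) [heading=251, draw]
    -- iteration 2/3 --
    FD 9: (-1.511,-18.91) -> (-4.441,-27.42) [heading=251, draw]
    FD 11: (-4.441,-27.42) -> (-8.023,-37.821) [heading=251, draw]
    -- iteration 3/3 --
    FD 9: (-8.023,-37.821) -> (-10.953,-46.33) [heading=251, draw]
    FD 11: (-10.953,-46.33) -> (-14.534,-56.731) [heading=251, draw]
  ]
  -- iteration 2/3 --
  FD 5: (-14.534,-56.731) -> (-16.162,-61.459) [heading=251, draw]
  LT 251: heading 251 -> 142
  REPEAT 3 [
    -- iteration 1/3 --
    FD 9: (-16.162,-61.459) -> (-23.254,-55.918) [heading=142, draw]
    FD 11: (-23.254,-55.918) -> (-31.922,-49.145) [heading=142, draw]
    -- iteration 2/3 --
    FD 9: (-31.922,-49.145) -> (-39.014,-43.605) [heading=142, draw]
    FD 11: (-39.014,-43.605) -> (-47.682,-36.832) [heading=142, draw]
    -- iteration 3/3 --
    FD 9: (-47.682,-36.832) -> (-54.774,-31.291) [heading=142, draw]
    FD 11: (-54.774,-31.291) -> (-63.443,-24.519) [heading=142, draw]
  ]
  -- iteration 3/3 --
  FD 5: (-63.443,-24.519) -> (-67.383,-21.441) [heading=142, draw]
  LT 251: heading 142 -> 33
  REPEAT 3 [
    -- iteration 1/3 --
    FD 9: (-67.383,-21.441) -> (-59.835,-16.539) [heading=33, draw]
    FD 11: (-59.835,-16.539) -> (-50.609,-10.548) [heading=33, draw]
    -- iteration 2/3 --
    FD 9: (-50.609,-10.548) -> (-43.061,-5.646) [heading=33, draw]
    FD 11: (-43.061,-5.646) -> (-33.836,0.345) [heading=33, draw]
    -- iteration 3/3 --
    FD 9: (-33.836,0.345) -> (-26.288,5.247) [heading=33, draw]
    FD 11: (-26.288,5.247) -> (-17.062,11.238) [heading=33, draw]
  ]
]
Final: pos=(-17.062,11.238), heading=33, 21 segment(s) drawn

Answer: 33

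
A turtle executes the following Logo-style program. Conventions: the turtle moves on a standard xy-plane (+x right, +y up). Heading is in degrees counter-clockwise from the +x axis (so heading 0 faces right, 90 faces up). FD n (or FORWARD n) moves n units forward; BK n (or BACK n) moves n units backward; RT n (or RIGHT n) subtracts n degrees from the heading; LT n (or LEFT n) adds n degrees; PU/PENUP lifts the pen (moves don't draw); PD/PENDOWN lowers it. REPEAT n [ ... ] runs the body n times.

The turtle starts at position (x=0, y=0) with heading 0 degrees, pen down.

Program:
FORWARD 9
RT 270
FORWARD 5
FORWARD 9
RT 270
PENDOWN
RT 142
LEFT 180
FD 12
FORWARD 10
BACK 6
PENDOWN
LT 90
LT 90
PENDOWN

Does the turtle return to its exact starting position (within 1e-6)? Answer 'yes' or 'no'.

Answer: no

Derivation:
Executing turtle program step by step:
Start: pos=(0,0), heading=0, pen down
FD 9: (0,0) -> (9,0) [heading=0, draw]
RT 270: heading 0 -> 90
FD 5: (9,0) -> (9,5) [heading=90, draw]
FD 9: (9,5) -> (9,14) [heading=90, draw]
RT 270: heading 90 -> 180
PD: pen down
RT 142: heading 180 -> 38
LT 180: heading 38 -> 218
FD 12: (9,14) -> (-0.456,6.612) [heading=218, draw]
FD 10: (-0.456,6.612) -> (-8.336,0.455) [heading=218, draw]
BK 6: (-8.336,0.455) -> (-3.608,4.149) [heading=218, draw]
PD: pen down
LT 90: heading 218 -> 308
LT 90: heading 308 -> 38
PD: pen down
Final: pos=(-3.608,4.149), heading=38, 6 segment(s) drawn

Start position: (0, 0)
Final position: (-3.608, 4.149)
Distance = 5.499; >= 1e-6 -> NOT closed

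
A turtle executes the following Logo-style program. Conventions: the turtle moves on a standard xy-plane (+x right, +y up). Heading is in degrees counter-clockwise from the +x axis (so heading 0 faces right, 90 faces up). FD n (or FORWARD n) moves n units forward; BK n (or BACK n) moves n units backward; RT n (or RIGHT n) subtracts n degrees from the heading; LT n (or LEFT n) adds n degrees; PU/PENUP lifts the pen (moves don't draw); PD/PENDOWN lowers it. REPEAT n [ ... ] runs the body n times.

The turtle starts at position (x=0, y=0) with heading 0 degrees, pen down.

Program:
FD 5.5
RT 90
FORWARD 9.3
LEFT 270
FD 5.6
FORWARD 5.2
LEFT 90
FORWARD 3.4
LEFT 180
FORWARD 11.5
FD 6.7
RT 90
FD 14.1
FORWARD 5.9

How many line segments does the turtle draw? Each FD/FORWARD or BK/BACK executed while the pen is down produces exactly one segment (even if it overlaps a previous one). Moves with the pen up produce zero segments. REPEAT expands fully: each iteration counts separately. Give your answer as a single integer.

Executing turtle program step by step:
Start: pos=(0,0), heading=0, pen down
FD 5.5: (0,0) -> (5.5,0) [heading=0, draw]
RT 90: heading 0 -> 270
FD 9.3: (5.5,0) -> (5.5,-9.3) [heading=270, draw]
LT 270: heading 270 -> 180
FD 5.6: (5.5,-9.3) -> (-0.1,-9.3) [heading=180, draw]
FD 5.2: (-0.1,-9.3) -> (-5.3,-9.3) [heading=180, draw]
LT 90: heading 180 -> 270
FD 3.4: (-5.3,-9.3) -> (-5.3,-12.7) [heading=270, draw]
LT 180: heading 270 -> 90
FD 11.5: (-5.3,-12.7) -> (-5.3,-1.2) [heading=90, draw]
FD 6.7: (-5.3,-1.2) -> (-5.3,5.5) [heading=90, draw]
RT 90: heading 90 -> 0
FD 14.1: (-5.3,5.5) -> (8.8,5.5) [heading=0, draw]
FD 5.9: (8.8,5.5) -> (14.7,5.5) [heading=0, draw]
Final: pos=(14.7,5.5), heading=0, 9 segment(s) drawn
Segments drawn: 9

Answer: 9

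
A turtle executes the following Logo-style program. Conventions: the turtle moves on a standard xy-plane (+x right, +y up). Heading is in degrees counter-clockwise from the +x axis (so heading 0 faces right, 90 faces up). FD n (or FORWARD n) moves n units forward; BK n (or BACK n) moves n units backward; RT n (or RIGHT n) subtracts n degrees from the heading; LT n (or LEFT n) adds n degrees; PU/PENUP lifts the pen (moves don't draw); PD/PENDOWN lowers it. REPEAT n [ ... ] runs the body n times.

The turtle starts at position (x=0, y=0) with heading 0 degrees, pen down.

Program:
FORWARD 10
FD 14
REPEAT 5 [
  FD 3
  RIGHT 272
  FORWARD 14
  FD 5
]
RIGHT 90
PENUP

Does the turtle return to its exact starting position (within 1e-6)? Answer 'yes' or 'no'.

Answer: no

Derivation:
Executing turtle program step by step:
Start: pos=(0,0), heading=0, pen down
FD 10: (0,0) -> (10,0) [heading=0, draw]
FD 14: (10,0) -> (24,0) [heading=0, draw]
REPEAT 5 [
  -- iteration 1/5 --
  FD 3: (24,0) -> (27,0) [heading=0, draw]
  RT 272: heading 0 -> 88
  FD 14: (27,0) -> (27.489,13.991) [heading=88, draw]
  FD 5: (27.489,13.991) -> (27.663,18.988) [heading=88, draw]
  -- iteration 2/5 --
  FD 3: (27.663,18.988) -> (27.768,21.987) [heading=88, draw]
  RT 272: heading 88 -> 176
  FD 14: (27.768,21.987) -> (13.802,22.963) [heading=176, draw]
  FD 5: (13.802,22.963) -> (8.814,23.312) [heading=176, draw]
  -- iteration 3/5 --
  FD 3: (8.814,23.312) -> (5.821,23.521) [heading=176, draw]
  RT 272: heading 176 -> 264
  FD 14: (5.821,23.521) -> (4.358,9.598) [heading=264, draw]
  FD 5: (4.358,9.598) -> (3.835,4.625) [heading=264, draw]
  -- iteration 4/5 --
  FD 3: (3.835,4.625) -> (3.522,1.642) [heading=264, draw]
  RT 272: heading 264 -> 352
  FD 14: (3.522,1.642) -> (17.386,-0.307) [heading=352, draw]
  FD 5: (17.386,-0.307) -> (22.337,-1.003) [heading=352, draw]
  -- iteration 5/5 --
  FD 3: (22.337,-1.003) -> (25.308,-1.42) [heading=352, draw]
  RT 272: heading 352 -> 80
  FD 14: (25.308,-1.42) -> (27.739,12.367) [heading=80, draw]
  FD 5: (27.739,12.367) -> (28.607,17.291) [heading=80, draw]
]
RT 90: heading 80 -> 350
PU: pen up
Final: pos=(28.607,17.291), heading=350, 17 segment(s) drawn

Start position: (0, 0)
Final position: (28.607, 17.291)
Distance = 33.427; >= 1e-6 -> NOT closed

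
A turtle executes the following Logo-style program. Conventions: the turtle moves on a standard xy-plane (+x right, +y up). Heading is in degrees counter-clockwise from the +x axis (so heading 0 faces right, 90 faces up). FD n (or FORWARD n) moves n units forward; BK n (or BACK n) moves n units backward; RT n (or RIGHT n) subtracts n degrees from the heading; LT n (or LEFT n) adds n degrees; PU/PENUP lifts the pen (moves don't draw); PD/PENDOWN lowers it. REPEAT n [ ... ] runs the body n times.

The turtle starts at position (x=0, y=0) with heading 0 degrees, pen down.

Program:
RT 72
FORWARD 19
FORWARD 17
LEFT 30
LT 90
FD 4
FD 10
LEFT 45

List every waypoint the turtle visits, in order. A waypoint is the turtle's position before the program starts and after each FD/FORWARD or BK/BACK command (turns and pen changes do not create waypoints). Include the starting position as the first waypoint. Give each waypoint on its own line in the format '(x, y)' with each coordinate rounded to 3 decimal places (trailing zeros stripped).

Answer: (0, 0)
(5.871, -18.07)
(11.125, -34.238)
(13.801, -31.265)
(20.492, -23.834)

Derivation:
Executing turtle program step by step:
Start: pos=(0,0), heading=0, pen down
RT 72: heading 0 -> 288
FD 19: (0,0) -> (5.871,-18.07) [heading=288, draw]
FD 17: (5.871,-18.07) -> (11.125,-34.238) [heading=288, draw]
LT 30: heading 288 -> 318
LT 90: heading 318 -> 48
FD 4: (11.125,-34.238) -> (13.801,-31.265) [heading=48, draw]
FD 10: (13.801,-31.265) -> (20.492,-23.834) [heading=48, draw]
LT 45: heading 48 -> 93
Final: pos=(20.492,-23.834), heading=93, 4 segment(s) drawn
Waypoints (5 total):
(0, 0)
(5.871, -18.07)
(11.125, -34.238)
(13.801, -31.265)
(20.492, -23.834)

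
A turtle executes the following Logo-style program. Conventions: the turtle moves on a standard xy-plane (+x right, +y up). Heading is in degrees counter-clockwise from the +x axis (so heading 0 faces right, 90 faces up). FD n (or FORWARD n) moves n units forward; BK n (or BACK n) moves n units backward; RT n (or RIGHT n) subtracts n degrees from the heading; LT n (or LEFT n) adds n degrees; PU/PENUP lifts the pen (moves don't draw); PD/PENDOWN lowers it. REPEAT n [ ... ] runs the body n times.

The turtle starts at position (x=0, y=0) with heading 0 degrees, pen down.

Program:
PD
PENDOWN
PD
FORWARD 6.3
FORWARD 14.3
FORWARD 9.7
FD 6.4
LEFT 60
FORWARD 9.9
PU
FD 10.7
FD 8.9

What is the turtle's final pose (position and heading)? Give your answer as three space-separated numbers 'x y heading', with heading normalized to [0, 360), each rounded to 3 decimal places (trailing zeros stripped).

Answer: 51.45 25.548 60

Derivation:
Executing turtle program step by step:
Start: pos=(0,0), heading=0, pen down
PD: pen down
PD: pen down
PD: pen down
FD 6.3: (0,0) -> (6.3,0) [heading=0, draw]
FD 14.3: (6.3,0) -> (20.6,0) [heading=0, draw]
FD 9.7: (20.6,0) -> (30.3,0) [heading=0, draw]
FD 6.4: (30.3,0) -> (36.7,0) [heading=0, draw]
LT 60: heading 0 -> 60
FD 9.9: (36.7,0) -> (41.65,8.574) [heading=60, draw]
PU: pen up
FD 10.7: (41.65,8.574) -> (47,17.84) [heading=60, move]
FD 8.9: (47,17.84) -> (51.45,25.548) [heading=60, move]
Final: pos=(51.45,25.548), heading=60, 5 segment(s) drawn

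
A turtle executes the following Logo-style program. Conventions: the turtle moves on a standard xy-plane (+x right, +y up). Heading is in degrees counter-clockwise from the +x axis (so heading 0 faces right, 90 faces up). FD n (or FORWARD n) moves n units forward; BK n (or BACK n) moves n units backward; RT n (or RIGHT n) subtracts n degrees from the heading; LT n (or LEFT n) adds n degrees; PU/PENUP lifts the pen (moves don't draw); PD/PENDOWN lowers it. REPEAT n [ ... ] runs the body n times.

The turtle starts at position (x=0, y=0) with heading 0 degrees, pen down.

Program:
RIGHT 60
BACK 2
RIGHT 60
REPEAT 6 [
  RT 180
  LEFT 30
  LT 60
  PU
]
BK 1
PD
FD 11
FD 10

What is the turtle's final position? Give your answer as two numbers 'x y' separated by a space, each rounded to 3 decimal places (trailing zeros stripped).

Answer: 9 19.053

Derivation:
Executing turtle program step by step:
Start: pos=(0,0), heading=0, pen down
RT 60: heading 0 -> 300
BK 2: (0,0) -> (-1,1.732) [heading=300, draw]
RT 60: heading 300 -> 240
REPEAT 6 [
  -- iteration 1/6 --
  RT 180: heading 240 -> 60
  LT 30: heading 60 -> 90
  LT 60: heading 90 -> 150
  PU: pen up
  -- iteration 2/6 --
  RT 180: heading 150 -> 330
  LT 30: heading 330 -> 0
  LT 60: heading 0 -> 60
  PU: pen up
  -- iteration 3/6 --
  RT 180: heading 60 -> 240
  LT 30: heading 240 -> 270
  LT 60: heading 270 -> 330
  PU: pen up
  -- iteration 4/6 --
  RT 180: heading 330 -> 150
  LT 30: heading 150 -> 180
  LT 60: heading 180 -> 240
  PU: pen up
  -- iteration 5/6 --
  RT 180: heading 240 -> 60
  LT 30: heading 60 -> 90
  LT 60: heading 90 -> 150
  PU: pen up
  -- iteration 6/6 --
  RT 180: heading 150 -> 330
  LT 30: heading 330 -> 0
  LT 60: heading 0 -> 60
  PU: pen up
]
BK 1: (-1,1.732) -> (-1.5,0.866) [heading=60, move]
PD: pen down
FD 11: (-1.5,0.866) -> (4,10.392) [heading=60, draw]
FD 10: (4,10.392) -> (9,19.053) [heading=60, draw]
Final: pos=(9,19.053), heading=60, 3 segment(s) drawn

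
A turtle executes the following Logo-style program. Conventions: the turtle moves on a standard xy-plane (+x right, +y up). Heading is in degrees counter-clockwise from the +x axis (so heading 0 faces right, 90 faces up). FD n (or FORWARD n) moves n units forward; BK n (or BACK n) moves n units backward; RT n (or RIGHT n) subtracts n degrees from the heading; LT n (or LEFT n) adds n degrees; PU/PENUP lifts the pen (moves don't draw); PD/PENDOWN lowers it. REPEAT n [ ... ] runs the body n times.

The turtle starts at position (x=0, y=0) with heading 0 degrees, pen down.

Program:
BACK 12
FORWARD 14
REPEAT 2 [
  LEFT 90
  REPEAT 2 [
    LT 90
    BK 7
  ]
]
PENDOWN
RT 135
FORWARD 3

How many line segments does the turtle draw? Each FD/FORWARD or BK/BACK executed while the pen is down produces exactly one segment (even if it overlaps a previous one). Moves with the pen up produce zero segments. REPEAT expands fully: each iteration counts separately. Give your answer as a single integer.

Answer: 7

Derivation:
Executing turtle program step by step:
Start: pos=(0,0), heading=0, pen down
BK 12: (0,0) -> (-12,0) [heading=0, draw]
FD 14: (-12,0) -> (2,0) [heading=0, draw]
REPEAT 2 [
  -- iteration 1/2 --
  LT 90: heading 0 -> 90
  REPEAT 2 [
    -- iteration 1/2 --
    LT 90: heading 90 -> 180
    BK 7: (2,0) -> (9,0) [heading=180, draw]
    -- iteration 2/2 --
    LT 90: heading 180 -> 270
    BK 7: (9,0) -> (9,7) [heading=270, draw]
  ]
  -- iteration 2/2 --
  LT 90: heading 270 -> 0
  REPEAT 2 [
    -- iteration 1/2 --
    LT 90: heading 0 -> 90
    BK 7: (9,7) -> (9,0) [heading=90, draw]
    -- iteration 2/2 --
    LT 90: heading 90 -> 180
    BK 7: (9,0) -> (16,0) [heading=180, draw]
  ]
]
PD: pen down
RT 135: heading 180 -> 45
FD 3: (16,0) -> (18.121,2.121) [heading=45, draw]
Final: pos=(18.121,2.121), heading=45, 7 segment(s) drawn
Segments drawn: 7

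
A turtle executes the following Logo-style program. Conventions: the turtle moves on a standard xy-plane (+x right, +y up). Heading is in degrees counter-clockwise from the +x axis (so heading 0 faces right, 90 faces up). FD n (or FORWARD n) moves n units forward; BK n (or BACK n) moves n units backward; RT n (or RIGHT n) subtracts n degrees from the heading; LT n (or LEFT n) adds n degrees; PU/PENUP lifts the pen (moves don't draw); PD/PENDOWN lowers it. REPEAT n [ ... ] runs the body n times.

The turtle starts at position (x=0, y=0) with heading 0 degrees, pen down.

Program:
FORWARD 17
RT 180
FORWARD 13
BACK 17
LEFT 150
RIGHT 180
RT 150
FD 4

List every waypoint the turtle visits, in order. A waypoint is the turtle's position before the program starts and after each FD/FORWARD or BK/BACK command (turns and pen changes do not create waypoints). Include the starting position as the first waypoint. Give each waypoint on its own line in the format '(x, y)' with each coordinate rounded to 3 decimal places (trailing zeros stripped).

Answer: (0, 0)
(17, 0)
(4, 0)
(21, 0)
(25, 0)

Derivation:
Executing turtle program step by step:
Start: pos=(0,0), heading=0, pen down
FD 17: (0,0) -> (17,0) [heading=0, draw]
RT 180: heading 0 -> 180
FD 13: (17,0) -> (4,0) [heading=180, draw]
BK 17: (4,0) -> (21,0) [heading=180, draw]
LT 150: heading 180 -> 330
RT 180: heading 330 -> 150
RT 150: heading 150 -> 0
FD 4: (21,0) -> (25,0) [heading=0, draw]
Final: pos=(25,0), heading=0, 4 segment(s) drawn
Waypoints (5 total):
(0, 0)
(17, 0)
(4, 0)
(21, 0)
(25, 0)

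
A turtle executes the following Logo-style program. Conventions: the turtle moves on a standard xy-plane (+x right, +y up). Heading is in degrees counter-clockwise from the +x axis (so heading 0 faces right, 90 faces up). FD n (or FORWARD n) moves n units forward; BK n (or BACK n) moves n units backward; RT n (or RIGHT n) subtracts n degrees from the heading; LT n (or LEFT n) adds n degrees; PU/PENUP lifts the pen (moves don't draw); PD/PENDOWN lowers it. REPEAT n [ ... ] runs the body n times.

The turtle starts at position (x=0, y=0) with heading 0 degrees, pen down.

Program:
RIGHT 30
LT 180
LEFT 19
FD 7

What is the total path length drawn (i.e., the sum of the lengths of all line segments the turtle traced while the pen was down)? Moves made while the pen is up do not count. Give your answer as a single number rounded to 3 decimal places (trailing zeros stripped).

Executing turtle program step by step:
Start: pos=(0,0), heading=0, pen down
RT 30: heading 0 -> 330
LT 180: heading 330 -> 150
LT 19: heading 150 -> 169
FD 7: (0,0) -> (-6.871,1.336) [heading=169, draw]
Final: pos=(-6.871,1.336), heading=169, 1 segment(s) drawn

Segment lengths:
  seg 1: (0,0) -> (-6.871,1.336), length = 7
Total = 7

Answer: 7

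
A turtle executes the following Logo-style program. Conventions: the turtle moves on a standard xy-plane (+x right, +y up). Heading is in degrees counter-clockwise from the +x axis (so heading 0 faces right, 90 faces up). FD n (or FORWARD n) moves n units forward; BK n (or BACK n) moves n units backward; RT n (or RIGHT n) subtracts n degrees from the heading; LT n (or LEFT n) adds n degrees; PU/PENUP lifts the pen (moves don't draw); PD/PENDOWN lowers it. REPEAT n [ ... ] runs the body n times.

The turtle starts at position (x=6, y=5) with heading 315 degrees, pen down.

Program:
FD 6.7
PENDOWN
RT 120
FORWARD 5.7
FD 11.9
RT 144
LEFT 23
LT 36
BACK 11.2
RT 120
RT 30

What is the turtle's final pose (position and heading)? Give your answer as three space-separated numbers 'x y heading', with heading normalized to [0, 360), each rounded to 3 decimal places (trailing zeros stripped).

Executing turtle program step by step:
Start: pos=(6,5), heading=315, pen down
FD 6.7: (6,5) -> (10.738,0.262) [heading=315, draw]
PD: pen down
RT 120: heading 315 -> 195
FD 5.7: (10.738,0.262) -> (5.232,-1.213) [heading=195, draw]
FD 11.9: (5.232,-1.213) -> (-6.263,-4.293) [heading=195, draw]
RT 144: heading 195 -> 51
LT 23: heading 51 -> 74
LT 36: heading 74 -> 110
BK 11.2: (-6.263,-4.293) -> (-2.432,-14.817) [heading=110, draw]
RT 120: heading 110 -> 350
RT 30: heading 350 -> 320
Final: pos=(-2.432,-14.817), heading=320, 4 segment(s) drawn

Answer: -2.432 -14.817 320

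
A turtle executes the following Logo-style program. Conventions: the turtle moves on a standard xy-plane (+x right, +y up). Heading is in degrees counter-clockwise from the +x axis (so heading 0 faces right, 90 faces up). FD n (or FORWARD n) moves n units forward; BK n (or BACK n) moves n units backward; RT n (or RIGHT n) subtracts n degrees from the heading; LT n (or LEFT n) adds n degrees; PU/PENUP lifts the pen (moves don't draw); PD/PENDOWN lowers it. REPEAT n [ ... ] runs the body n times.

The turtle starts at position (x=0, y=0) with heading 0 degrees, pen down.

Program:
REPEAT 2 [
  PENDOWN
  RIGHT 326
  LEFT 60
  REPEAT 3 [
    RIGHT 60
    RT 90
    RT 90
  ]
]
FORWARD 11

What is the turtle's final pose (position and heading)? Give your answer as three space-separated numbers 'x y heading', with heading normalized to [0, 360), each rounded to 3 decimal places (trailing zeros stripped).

Answer: -10.893 -1.531 188

Derivation:
Executing turtle program step by step:
Start: pos=(0,0), heading=0, pen down
REPEAT 2 [
  -- iteration 1/2 --
  PD: pen down
  RT 326: heading 0 -> 34
  LT 60: heading 34 -> 94
  REPEAT 3 [
    -- iteration 1/3 --
    RT 60: heading 94 -> 34
    RT 90: heading 34 -> 304
    RT 90: heading 304 -> 214
    -- iteration 2/3 --
    RT 60: heading 214 -> 154
    RT 90: heading 154 -> 64
    RT 90: heading 64 -> 334
    -- iteration 3/3 --
    RT 60: heading 334 -> 274
    RT 90: heading 274 -> 184
    RT 90: heading 184 -> 94
  ]
  -- iteration 2/2 --
  PD: pen down
  RT 326: heading 94 -> 128
  LT 60: heading 128 -> 188
  REPEAT 3 [
    -- iteration 1/3 --
    RT 60: heading 188 -> 128
    RT 90: heading 128 -> 38
    RT 90: heading 38 -> 308
    -- iteration 2/3 --
    RT 60: heading 308 -> 248
    RT 90: heading 248 -> 158
    RT 90: heading 158 -> 68
    -- iteration 3/3 --
    RT 60: heading 68 -> 8
    RT 90: heading 8 -> 278
    RT 90: heading 278 -> 188
  ]
]
FD 11: (0,0) -> (-10.893,-1.531) [heading=188, draw]
Final: pos=(-10.893,-1.531), heading=188, 1 segment(s) drawn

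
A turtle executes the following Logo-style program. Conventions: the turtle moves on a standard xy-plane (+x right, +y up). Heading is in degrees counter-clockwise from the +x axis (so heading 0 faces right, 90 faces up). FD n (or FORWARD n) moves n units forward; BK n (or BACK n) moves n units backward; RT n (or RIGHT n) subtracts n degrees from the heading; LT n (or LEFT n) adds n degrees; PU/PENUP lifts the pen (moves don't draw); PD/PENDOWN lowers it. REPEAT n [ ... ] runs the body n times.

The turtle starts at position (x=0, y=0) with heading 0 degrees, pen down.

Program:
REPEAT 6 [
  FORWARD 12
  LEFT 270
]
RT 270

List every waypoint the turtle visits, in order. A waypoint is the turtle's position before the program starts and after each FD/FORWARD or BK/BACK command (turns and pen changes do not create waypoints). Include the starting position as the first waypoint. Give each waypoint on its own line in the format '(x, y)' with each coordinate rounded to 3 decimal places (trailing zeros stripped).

Answer: (0, 0)
(12, 0)
(12, -12)
(0, -12)
(0, 0)
(12, 0)
(12, -12)

Derivation:
Executing turtle program step by step:
Start: pos=(0,0), heading=0, pen down
REPEAT 6 [
  -- iteration 1/6 --
  FD 12: (0,0) -> (12,0) [heading=0, draw]
  LT 270: heading 0 -> 270
  -- iteration 2/6 --
  FD 12: (12,0) -> (12,-12) [heading=270, draw]
  LT 270: heading 270 -> 180
  -- iteration 3/6 --
  FD 12: (12,-12) -> (0,-12) [heading=180, draw]
  LT 270: heading 180 -> 90
  -- iteration 4/6 --
  FD 12: (0,-12) -> (0,0) [heading=90, draw]
  LT 270: heading 90 -> 0
  -- iteration 5/6 --
  FD 12: (0,0) -> (12,0) [heading=0, draw]
  LT 270: heading 0 -> 270
  -- iteration 6/6 --
  FD 12: (12,0) -> (12,-12) [heading=270, draw]
  LT 270: heading 270 -> 180
]
RT 270: heading 180 -> 270
Final: pos=(12,-12), heading=270, 6 segment(s) drawn
Waypoints (7 total):
(0, 0)
(12, 0)
(12, -12)
(0, -12)
(0, 0)
(12, 0)
(12, -12)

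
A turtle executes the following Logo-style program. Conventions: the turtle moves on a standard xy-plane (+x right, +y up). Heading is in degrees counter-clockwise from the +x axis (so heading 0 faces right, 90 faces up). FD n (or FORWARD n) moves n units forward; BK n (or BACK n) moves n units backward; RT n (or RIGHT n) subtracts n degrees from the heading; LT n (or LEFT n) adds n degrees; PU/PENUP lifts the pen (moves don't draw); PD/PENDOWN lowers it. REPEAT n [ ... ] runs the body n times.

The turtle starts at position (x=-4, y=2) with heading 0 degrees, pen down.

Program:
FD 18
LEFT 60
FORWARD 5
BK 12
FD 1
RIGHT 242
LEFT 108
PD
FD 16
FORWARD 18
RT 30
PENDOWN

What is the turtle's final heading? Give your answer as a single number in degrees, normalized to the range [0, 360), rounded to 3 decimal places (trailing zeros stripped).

Answer: 256

Derivation:
Executing turtle program step by step:
Start: pos=(-4,2), heading=0, pen down
FD 18: (-4,2) -> (14,2) [heading=0, draw]
LT 60: heading 0 -> 60
FD 5: (14,2) -> (16.5,6.33) [heading=60, draw]
BK 12: (16.5,6.33) -> (10.5,-4.062) [heading=60, draw]
FD 1: (10.5,-4.062) -> (11,-3.196) [heading=60, draw]
RT 242: heading 60 -> 178
LT 108: heading 178 -> 286
PD: pen down
FD 16: (11,-3.196) -> (15.41,-18.576) [heading=286, draw]
FD 18: (15.41,-18.576) -> (20.372,-35.879) [heading=286, draw]
RT 30: heading 286 -> 256
PD: pen down
Final: pos=(20.372,-35.879), heading=256, 6 segment(s) drawn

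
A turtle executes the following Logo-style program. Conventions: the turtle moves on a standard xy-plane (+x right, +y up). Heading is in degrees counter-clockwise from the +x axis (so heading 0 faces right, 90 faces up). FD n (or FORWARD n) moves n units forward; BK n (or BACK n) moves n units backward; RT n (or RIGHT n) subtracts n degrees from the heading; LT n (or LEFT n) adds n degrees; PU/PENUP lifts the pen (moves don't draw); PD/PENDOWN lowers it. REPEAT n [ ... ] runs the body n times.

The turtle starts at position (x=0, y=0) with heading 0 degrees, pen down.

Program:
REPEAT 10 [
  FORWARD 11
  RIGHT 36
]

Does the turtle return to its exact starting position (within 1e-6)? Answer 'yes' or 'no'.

Executing turtle program step by step:
Start: pos=(0,0), heading=0, pen down
REPEAT 10 [
  -- iteration 1/10 --
  FD 11: (0,0) -> (11,0) [heading=0, draw]
  RT 36: heading 0 -> 324
  -- iteration 2/10 --
  FD 11: (11,0) -> (19.899,-6.466) [heading=324, draw]
  RT 36: heading 324 -> 288
  -- iteration 3/10 --
  FD 11: (19.899,-6.466) -> (23.298,-16.927) [heading=288, draw]
  RT 36: heading 288 -> 252
  -- iteration 4/10 --
  FD 11: (23.298,-16.927) -> (19.899,-27.389) [heading=252, draw]
  RT 36: heading 252 -> 216
  -- iteration 5/10 --
  FD 11: (19.899,-27.389) -> (11,-33.855) [heading=216, draw]
  RT 36: heading 216 -> 180
  -- iteration 6/10 --
  FD 11: (11,-33.855) -> (0,-33.855) [heading=180, draw]
  RT 36: heading 180 -> 144
  -- iteration 7/10 --
  FD 11: (0,-33.855) -> (-8.899,-27.389) [heading=144, draw]
  RT 36: heading 144 -> 108
  -- iteration 8/10 --
  FD 11: (-8.899,-27.389) -> (-12.298,-16.927) [heading=108, draw]
  RT 36: heading 108 -> 72
  -- iteration 9/10 --
  FD 11: (-12.298,-16.927) -> (-8.899,-6.466) [heading=72, draw]
  RT 36: heading 72 -> 36
  -- iteration 10/10 --
  FD 11: (-8.899,-6.466) -> (0,0) [heading=36, draw]
  RT 36: heading 36 -> 0
]
Final: pos=(0,0), heading=0, 10 segment(s) drawn

Start position: (0, 0)
Final position: (0, 0)
Distance = 0; < 1e-6 -> CLOSED

Answer: yes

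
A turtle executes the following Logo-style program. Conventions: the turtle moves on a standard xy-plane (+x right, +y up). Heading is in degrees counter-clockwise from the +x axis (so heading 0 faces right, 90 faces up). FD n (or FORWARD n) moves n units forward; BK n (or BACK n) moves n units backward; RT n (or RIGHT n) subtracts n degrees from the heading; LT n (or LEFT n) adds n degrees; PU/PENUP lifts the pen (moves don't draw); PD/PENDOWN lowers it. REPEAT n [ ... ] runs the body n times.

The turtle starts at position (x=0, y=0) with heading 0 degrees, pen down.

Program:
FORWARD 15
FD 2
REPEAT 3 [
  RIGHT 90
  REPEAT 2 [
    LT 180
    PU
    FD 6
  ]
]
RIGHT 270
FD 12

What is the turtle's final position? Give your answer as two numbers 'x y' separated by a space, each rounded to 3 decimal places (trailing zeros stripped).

Executing turtle program step by step:
Start: pos=(0,0), heading=0, pen down
FD 15: (0,0) -> (15,0) [heading=0, draw]
FD 2: (15,0) -> (17,0) [heading=0, draw]
REPEAT 3 [
  -- iteration 1/3 --
  RT 90: heading 0 -> 270
  REPEAT 2 [
    -- iteration 1/2 --
    LT 180: heading 270 -> 90
    PU: pen up
    FD 6: (17,0) -> (17,6) [heading=90, move]
    -- iteration 2/2 --
    LT 180: heading 90 -> 270
    PU: pen up
    FD 6: (17,6) -> (17,0) [heading=270, move]
  ]
  -- iteration 2/3 --
  RT 90: heading 270 -> 180
  REPEAT 2 [
    -- iteration 1/2 --
    LT 180: heading 180 -> 0
    PU: pen up
    FD 6: (17,0) -> (23,0) [heading=0, move]
    -- iteration 2/2 --
    LT 180: heading 0 -> 180
    PU: pen up
    FD 6: (23,0) -> (17,0) [heading=180, move]
  ]
  -- iteration 3/3 --
  RT 90: heading 180 -> 90
  REPEAT 2 [
    -- iteration 1/2 --
    LT 180: heading 90 -> 270
    PU: pen up
    FD 6: (17,0) -> (17,-6) [heading=270, move]
    -- iteration 2/2 --
    LT 180: heading 270 -> 90
    PU: pen up
    FD 6: (17,-6) -> (17,0) [heading=90, move]
  ]
]
RT 270: heading 90 -> 180
FD 12: (17,0) -> (5,0) [heading=180, move]
Final: pos=(5,0), heading=180, 2 segment(s) drawn

Answer: 5 0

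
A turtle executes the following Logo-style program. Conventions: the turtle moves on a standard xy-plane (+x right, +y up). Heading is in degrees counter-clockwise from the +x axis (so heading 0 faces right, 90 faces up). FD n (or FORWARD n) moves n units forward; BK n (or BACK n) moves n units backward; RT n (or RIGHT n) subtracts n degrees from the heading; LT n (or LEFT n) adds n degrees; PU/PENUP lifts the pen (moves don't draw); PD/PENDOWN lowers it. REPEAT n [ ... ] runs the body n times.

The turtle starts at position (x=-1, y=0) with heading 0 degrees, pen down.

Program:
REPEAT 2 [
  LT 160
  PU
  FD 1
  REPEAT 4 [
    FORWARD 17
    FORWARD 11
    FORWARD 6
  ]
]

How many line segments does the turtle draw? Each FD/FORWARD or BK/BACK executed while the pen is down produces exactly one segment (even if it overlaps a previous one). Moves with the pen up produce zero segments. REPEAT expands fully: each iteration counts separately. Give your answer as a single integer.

Executing turtle program step by step:
Start: pos=(-1,0), heading=0, pen down
REPEAT 2 [
  -- iteration 1/2 --
  LT 160: heading 0 -> 160
  PU: pen up
  FD 1: (-1,0) -> (-1.94,0.342) [heading=160, move]
  REPEAT 4 [
    -- iteration 1/4 --
    FD 17: (-1.94,0.342) -> (-17.914,6.156) [heading=160, move]
    FD 11: (-17.914,6.156) -> (-28.251,9.919) [heading=160, move]
    FD 6: (-28.251,9.919) -> (-33.889,11.971) [heading=160, move]
    -- iteration 2/4 --
    FD 17: (-33.889,11.971) -> (-49.864,17.785) [heading=160, move]
    FD 11: (-49.864,17.785) -> (-60.201,21.547) [heading=160, move]
    FD 6: (-60.201,21.547) -> (-65.839,23.599) [heading=160, move]
    -- iteration 3/4 --
    FD 17: (-65.839,23.599) -> (-81.814,29.414) [heading=160, move]
    FD 11: (-81.814,29.414) -> (-92.15,33.176) [heading=160, move]
    FD 6: (-92.15,33.176) -> (-97.788,35.228) [heading=160, move]
    -- iteration 4/4 --
    FD 17: (-97.788,35.228) -> (-113.763,41.042) [heading=160, move]
    FD 11: (-113.763,41.042) -> (-124.1,44.805) [heading=160, move]
    FD 6: (-124.1,44.805) -> (-129.738,46.857) [heading=160, move]
  ]
  -- iteration 2/2 --
  LT 160: heading 160 -> 320
  PU: pen up
  FD 1: (-129.738,46.857) -> (-128.972,46.214) [heading=320, move]
  REPEAT 4 [
    -- iteration 1/4 --
    FD 17: (-128.972,46.214) -> (-115.949,35.287) [heading=320, move]
    FD 11: (-115.949,35.287) -> (-107.523,28.216) [heading=320, move]
    FD 6: (-107.523,28.216) -> (-102.926,24.359) [heading=320, move]
    -- iteration 2/4 --
    FD 17: (-102.926,24.359) -> (-89.904,13.432) [heading=320, move]
    FD 11: (-89.904,13.432) -> (-81.477,6.361) [heading=320, move]
    FD 6: (-81.477,6.361) -> (-76.881,2.504) [heading=320, move]
    -- iteration 3/4 --
    FD 17: (-76.881,2.504) -> (-63.858,-8.423) [heading=320, move]
    FD 11: (-63.858,-8.423) -> (-55.432,-15.494) [heading=320, move]
    FD 6: (-55.432,-15.494) -> (-50.835,-19.35) [heading=320, move]
    -- iteration 4/4 --
    FD 17: (-50.835,-19.35) -> (-37.813,-30.278) [heading=320, move]
    FD 11: (-37.813,-30.278) -> (-29.386,-37.348) [heading=320, move]
    FD 6: (-29.386,-37.348) -> (-24.79,-41.205) [heading=320, move]
  ]
]
Final: pos=(-24.79,-41.205), heading=320, 0 segment(s) drawn
Segments drawn: 0

Answer: 0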